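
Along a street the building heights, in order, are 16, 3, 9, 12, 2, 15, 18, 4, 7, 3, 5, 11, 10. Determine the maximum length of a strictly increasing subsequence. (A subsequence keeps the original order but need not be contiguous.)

5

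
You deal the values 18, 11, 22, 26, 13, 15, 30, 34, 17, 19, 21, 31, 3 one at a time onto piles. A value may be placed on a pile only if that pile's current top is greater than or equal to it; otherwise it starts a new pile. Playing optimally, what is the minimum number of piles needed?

7

Place each on the leftmost legal pile:
18 → new pile 1 (tops now [18])
11 → pile 1 (tops now [11])
22 → new pile 2 (tops now [11, 22])
26 → new pile 3 (tops now [11, 22, 26])
13 → pile 2 (tops now [11, 13, 26])
15 → pile 3 (tops now [11, 13, 15])
30 → new pile 4 (tops now [11, 13, 15, 30])
34 → new pile 5 (tops now [11, 13, 15, 30, 34])
17 → pile 4 (tops now [11, 13, 15, 17, 34])
19 → pile 5 (tops now [11, 13, 15, 17, 19])
21 → new pile 6 (tops now [11, 13, 15, 17, 19, 21])
31 → new pile 7 (tops now [11, 13, 15, 17, 19, 21, 31])
3 → pile 1 (tops now [3, 13, 15, 17, 19, 21, 31])
Seven piles.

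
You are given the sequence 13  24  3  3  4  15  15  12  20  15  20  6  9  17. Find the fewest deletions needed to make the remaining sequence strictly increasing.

9

Fewest deletions = n − (longest strictly increasing subsequence).
Patience tails:
13 → extends → [13]
24 → extends → [13, 24]
3 → replaces 13 → [3, 24]
3 → already a tail → [3, 24]
4 → replaces 24 → [3, 4]
15 → extends → [3, 4, 15]
15 → already a tail → [3, 4, 15]
12 → replaces 15 → [3, 4, 12]
20 → extends → [3, 4, 12, 20]
15 → replaces 20 → [3, 4, 12, 15]
20 → extends → [3, 4, 12, 15, 20]
6 → replaces 12 → [3, 4, 6, 15, 20]
9 → replaces 15 → [3, 4, 6, 9, 20]
17 → replaces 20 → [3, 4, 6, 9, 17]
Longest strictly increasing subsequence has length 5, so deletions = 14 − 5 = 9.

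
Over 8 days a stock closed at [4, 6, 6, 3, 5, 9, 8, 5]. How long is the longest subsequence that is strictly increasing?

3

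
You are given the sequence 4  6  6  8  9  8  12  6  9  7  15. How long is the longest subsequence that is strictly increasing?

6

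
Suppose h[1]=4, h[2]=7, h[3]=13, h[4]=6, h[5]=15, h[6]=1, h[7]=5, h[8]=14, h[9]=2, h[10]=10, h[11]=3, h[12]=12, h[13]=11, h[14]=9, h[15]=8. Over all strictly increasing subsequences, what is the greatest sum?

Let S[i] be the best sum of a strictly increasing subsequence ending at i:
i:      1  2  3  4  5  6  7  8  9 10 11 12 13 14 15
h[i]:   4  7 13  6 15  1  5 14  2 10  3 12 11  9  8
S:      4 11 24 10 39  1  9 38  3 21  6 33 32 20 19
Maximum is 39 (e.g. 4 + 7 + 13 + 15).

39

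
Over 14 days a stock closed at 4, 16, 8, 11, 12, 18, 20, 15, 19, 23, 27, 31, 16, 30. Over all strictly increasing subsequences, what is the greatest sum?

Let S[i] be the best sum of a strictly increasing subsequence ending at i:
i:       1   2   3   4   5   6   7   8   9  10  11  12  13  14
a[i]:    4  16   8  11  12  18  20  15  19  23  27  31  16  30
S:       4  20  12  23  35  53  73  50  72  96 123 154  66 153
Maximum is 154 (e.g. 4 + 8 + 11 + 12 + 18 + 20 + 23 + 27 + 31).

154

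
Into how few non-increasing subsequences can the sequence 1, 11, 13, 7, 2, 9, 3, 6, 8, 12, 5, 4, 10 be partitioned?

6

Place each on the leftmost legal pile:
1 → new pile 1 (tops now [1])
11 → new pile 2 (tops now [1, 11])
13 → new pile 3 (tops now [1, 11, 13])
7 → pile 2 (tops now [1, 7, 13])
2 → pile 2 (tops now [1, 2, 13])
9 → pile 3 (tops now [1, 2, 9])
3 → pile 3 (tops now [1, 2, 3])
6 → new pile 4 (tops now [1, 2, 3, 6])
8 → new pile 5 (tops now [1, 2, 3, 6, 8])
12 → new pile 6 (tops now [1, 2, 3, 6, 8, 12])
5 → pile 4 (tops now [1, 2, 3, 5, 8, 12])
4 → pile 4 (tops now [1, 2, 3, 4, 8, 12])
10 → pile 6 (tops now [1, 2, 3, 4, 8, 10])
Six piles.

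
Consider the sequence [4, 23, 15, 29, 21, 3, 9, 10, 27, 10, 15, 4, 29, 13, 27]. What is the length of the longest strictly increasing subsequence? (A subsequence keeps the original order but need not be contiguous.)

5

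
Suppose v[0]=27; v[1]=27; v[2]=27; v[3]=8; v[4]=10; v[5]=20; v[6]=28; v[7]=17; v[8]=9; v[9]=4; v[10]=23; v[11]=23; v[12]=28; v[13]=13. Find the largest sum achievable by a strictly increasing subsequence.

Let S[i] be the best sum of a strictly increasing subsequence ending at i:
i:      0  1  2  3  4  5  6  7  8  9 10 11 12 13
v[i]:  27 27 27  8 10 20 28 17  9  4 23 23 28 13
S:     27 27 27  8 18 38 66 35 17  4 61 61 89 31
Maximum is 89 (e.g. 8 + 10 + 20 + 23 + 28).

89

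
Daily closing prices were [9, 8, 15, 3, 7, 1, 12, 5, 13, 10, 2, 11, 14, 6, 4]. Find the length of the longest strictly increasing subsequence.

5

Let dp[i] be the length of the longest such subsequence ending at index i:
i:      1  2  3  4  5  6  7  8  9 10 11 12 13 14 15
a[i]:   9  8 15  3  7  1 12  5 13 10  2 11 14  6  4
dp:     1  1  2  1  2  1  3  2  4  3  2  4  5  3  3
Maximum dp value is 5.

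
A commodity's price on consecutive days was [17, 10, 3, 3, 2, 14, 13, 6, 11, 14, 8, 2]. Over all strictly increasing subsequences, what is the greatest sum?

Let S[i] be the best sum of a strictly increasing subsequence ending at i:
i:      1  2  3  4  5  6  7  8  9 10 11 12
a[i]:  17 10  3  3  2 14 13  6 11 14  8  2
S:     17 10  3  3  2 24 23  9 21 37 17  2
Maximum is 37 (e.g. 10 + 13 + 14).

37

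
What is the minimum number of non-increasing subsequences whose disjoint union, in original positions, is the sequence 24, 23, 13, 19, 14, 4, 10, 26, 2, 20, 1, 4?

Place each on the leftmost legal pile:
24 → new pile 1 (tops now [24])
23 → pile 1 (tops now [23])
13 → pile 1 (tops now [13])
19 → new pile 2 (tops now [13, 19])
14 → pile 2 (tops now [13, 14])
4 → pile 1 (tops now [4, 14])
10 → pile 2 (tops now [4, 10])
26 → new pile 3 (tops now [4, 10, 26])
2 → pile 1 (tops now [2, 10, 26])
20 → pile 3 (tops now [2, 10, 20])
1 → pile 1 (tops now [1, 10, 20])
4 → pile 2 (tops now [1, 4, 20])
Three piles.

3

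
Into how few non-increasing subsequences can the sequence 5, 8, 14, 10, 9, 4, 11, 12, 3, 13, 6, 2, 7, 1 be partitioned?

6

Place each on the leftmost legal pile:
5 → new pile 1 (tops now [5])
8 → new pile 2 (tops now [5, 8])
14 → new pile 3 (tops now [5, 8, 14])
10 → pile 3 (tops now [5, 8, 10])
9 → pile 3 (tops now [5, 8, 9])
4 → pile 1 (tops now [4, 8, 9])
11 → new pile 4 (tops now [4, 8, 9, 11])
12 → new pile 5 (tops now [4, 8, 9, 11, 12])
3 → pile 1 (tops now [3, 8, 9, 11, 12])
13 → new pile 6 (tops now [3, 8, 9, 11, 12, 13])
6 → pile 2 (tops now [3, 6, 9, 11, 12, 13])
2 → pile 1 (tops now [2, 6, 9, 11, 12, 13])
7 → pile 3 (tops now [2, 6, 7, 11, 12, 13])
1 → pile 1 (tops now [1, 6, 7, 11, 12, 13])
Six piles.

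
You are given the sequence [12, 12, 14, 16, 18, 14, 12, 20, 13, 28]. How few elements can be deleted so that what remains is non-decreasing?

Fewest deletions = n − (longest non-decreasing subsequence).
Patience tails:
12 → extends → [12]
12 → extends → [12, 12]
14 → extends → [12, 12, 14]
16 → extends → [12, 12, 14, 16]
18 → extends → [12, 12, 14, 16, 18]
14 → replaces 16 → [12, 12, 14, 14, 18]
12 → replaces 14 → [12, 12, 12, 14, 18]
20 → extends → [12, 12, 12, 14, 18, 20]
13 → replaces 14 → [12, 12, 12, 13, 18, 20]
28 → extends → [12, 12, 12, 13, 18, 20, 28]
Longest non-decreasing subsequence has length 7, so deletions = 10 − 7 = 3.

3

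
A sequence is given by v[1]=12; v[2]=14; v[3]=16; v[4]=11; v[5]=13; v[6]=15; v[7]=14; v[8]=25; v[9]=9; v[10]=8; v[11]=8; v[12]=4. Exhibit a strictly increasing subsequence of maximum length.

12, 14, 16, 25

Patience tails give the LIS length; then backtrack through the dp parents:
12 → extends → [12]
14 → extends → [12, 14]
16 → extends → [12, 14, 16]
11 → replaces 12 → [11, 14, 16]
13 → replaces 14 → [11, 13, 16]
15 → replaces 16 → [11, 13, 15]
14 → replaces 15 → [11, 13, 14]
25 → extends → [11, 13, 14, 25]
9 → replaces 11 → [9, 13, 14, 25]
8 → replaces 9 → [8, 13, 14, 25]
8 → already a tail → [8, 13, 14, 25]
4 → replaces 8 → [4, 13, 14, 25]
Length 4; one witness is 12, 14, 16, 25.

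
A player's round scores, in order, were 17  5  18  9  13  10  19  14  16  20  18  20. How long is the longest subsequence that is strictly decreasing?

Let dp[i] be the longest strictly decreasing subsequence ending at i:
i:      1  2  3  4  5  6  7  8  9 10 11 12
a[i]:  17  5 18  9 13 10 19 14 16 20 18 20
dp:     1  2  1  2  2  3  1  2  2  1  2  1
Maximum is 3.

3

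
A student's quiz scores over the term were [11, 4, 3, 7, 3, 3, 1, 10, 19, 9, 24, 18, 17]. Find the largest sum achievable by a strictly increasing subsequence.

64

Let S[i] be the best sum of a strictly increasing subsequence ending at i:
i:      1  2  3  4  5  6  7  8  9 10 11 12 13
a[i]:  11  4  3  7  3  3  1 10 19  9 24 18 17
S:     11  4  3 11  3  3  1 21 40 20 64 39 38
Maximum is 64 (e.g. 4 + 7 + 10 + 19 + 24).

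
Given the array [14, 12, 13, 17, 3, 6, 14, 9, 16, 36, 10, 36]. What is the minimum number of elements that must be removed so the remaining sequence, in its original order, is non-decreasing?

Fewest deletions = n − (longest non-decreasing subsequence).
i:      1  2  3  4  5  6  7  8  9 10 11 12
a[i]:  14 12 13 17  3  6 14  9 16 36 10 36
dp:     1  1  2  3  1  2  3  3  4  5  4  6
max dp = 6, so deletions = 12 − 6 = 6.

6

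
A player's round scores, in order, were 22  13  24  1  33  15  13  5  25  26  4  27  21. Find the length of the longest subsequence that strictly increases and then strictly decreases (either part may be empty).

inc[i] = longest strictly increasing subsequence ending at i; dec[i] = longest strictly decreasing subsequence starting at i:
i:      1  2  3  4  5  6  7  8  9 10 11 12 13
a[i]:  22 13 24  1 33 15 13  5 25 26  4 27 21
inc:    1  1  2  1  3  2  2  2  3  4  2  5  3
dec:    5  3  5  1  5  4  3  2  2  2  1  2  1
Best peak at i=5 (value 33): inc=3, dec=5, length 3+5−1 = 7.

7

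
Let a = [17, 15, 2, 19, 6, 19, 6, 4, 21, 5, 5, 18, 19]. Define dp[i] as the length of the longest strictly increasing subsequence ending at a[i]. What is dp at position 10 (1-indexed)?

dp[i] = 1 + max{dp[j] : j<i, a[j]<a[i]} (or 1 if no such j):
i:      1  2  3  4  5  6  7  8  9 10 11 12 13
a[i]:  17 15  2 19  6 19  6  4 21  5  5 18 19
dp:     1  1  1  2  2  3  2  2  4  3  3  4  5
At index 10 the value is 3.

3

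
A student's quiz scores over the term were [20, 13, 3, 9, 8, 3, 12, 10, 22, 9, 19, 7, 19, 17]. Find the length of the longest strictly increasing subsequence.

4

Track the smallest tail for each achievable length (strict):
20 → extends → [20]
13 → replaces 20 → [13]
3 → replaces 13 → [3]
9 → extends → [3, 9]
8 → replaces 9 → [3, 8]
3 → already a tail → [3, 8]
12 → extends → [3, 8, 12]
10 → replaces 12 → [3, 8, 10]
22 → extends → [3, 8, 10, 22]
9 → replaces 10 → [3, 8, 9, 22]
19 → replaces 22 → [3, 8, 9, 19]
7 → replaces 8 → [3, 7, 9, 19]
19 → already a tail → [3, 7, 9, 19]
17 → replaces 19 → [3, 7, 9, 17]
Four tails, so the longest strictly increasing subsequence has length 4 (e.g. 3, 9, 12, 22).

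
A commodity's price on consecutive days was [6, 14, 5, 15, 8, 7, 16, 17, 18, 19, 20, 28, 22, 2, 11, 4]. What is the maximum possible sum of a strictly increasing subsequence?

Let S[i] be the best sum of a strictly increasing subsequence ending at i:
i:       1   2   3   4   5   6   7   8   9  10  11  12  13  14  15  16
a[i]:    6  14   5  15   8   7  16  17  18  19  20  28  22   2  11   4
S:       6  20   5  35  14  13  51  68  86 105 125 153 147   2  25   6
Maximum is 153 (e.g. 6 + 14 + 15 + 16 + 17 + 18 + 19 + 20 + 28).

153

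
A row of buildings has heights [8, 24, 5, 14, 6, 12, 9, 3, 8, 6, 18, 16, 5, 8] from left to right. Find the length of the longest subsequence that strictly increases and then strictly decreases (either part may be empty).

inc[i] = longest strictly increasing subsequence ending at i; dec[i] = longest strictly decreasing subsequence starting at i:
i:      1  2  3  4  5  6  7  8  9 10 11 12 13 14
a[i]:   8 24  5 14  6 12  9  3  8  6 18 16  5  8
inc:    1  2  1  2  2  3  3  1  3  2  4  4  2  3
dec:    3  7  2  6  2  5  4  1  3  2  3  2  1  1
Best peak at i=2 (value 24): inc=2, dec=7, length 2+7−1 = 8.

8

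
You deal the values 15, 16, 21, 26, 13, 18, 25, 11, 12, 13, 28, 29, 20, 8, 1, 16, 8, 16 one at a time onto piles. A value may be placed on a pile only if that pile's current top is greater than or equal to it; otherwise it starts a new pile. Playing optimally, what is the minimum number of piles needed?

The minimum number of non-increasing subsequences covering a sequence equals the length of its longest strictly increasing subsequence.
LIS length is 6 (e.g. 15, 16, 21, 26, 28, 29), so 6 piles are needed.

6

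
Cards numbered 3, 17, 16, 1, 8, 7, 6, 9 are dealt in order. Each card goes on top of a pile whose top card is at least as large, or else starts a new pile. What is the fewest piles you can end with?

Place each on the leftmost legal pile:
3 → new pile 1 (tops now [3])
17 → new pile 2 (tops now [3, 17])
16 → pile 2 (tops now [3, 16])
1 → pile 1 (tops now [1, 16])
8 → pile 2 (tops now [1, 8])
7 → pile 2 (tops now [1, 7])
6 → pile 2 (tops now [1, 6])
9 → new pile 3 (tops now [1, 6, 9])
Three piles.

3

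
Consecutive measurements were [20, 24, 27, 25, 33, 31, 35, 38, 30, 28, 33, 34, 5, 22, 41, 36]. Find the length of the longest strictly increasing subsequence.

7

Track the smallest tail for each achievable length (strict):
20 → extends → [20]
24 → extends → [20, 24]
27 → extends → [20, 24, 27]
25 → replaces 27 → [20, 24, 25]
33 → extends → [20, 24, 25, 33]
31 → replaces 33 → [20, 24, 25, 31]
35 → extends → [20, 24, 25, 31, 35]
38 → extends → [20, 24, 25, 31, 35, 38]
30 → replaces 31 → [20, 24, 25, 30, 35, 38]
28 → replaces 30 → [20, 24, 25, 28, 35, 38]
33 → replaces 35 → [20, 24, 25, 28, 33, 38]
34 → replaces 38 → [20, 24, 25, 28, 33, 34]
5 → replaces 20 → [5, 24, 25, 28, 33, 34]
22 → replaces 24 → [5, 22, 25, 28, 33, 34]
41 → extends → [5, 22, 25, 28, 33, 34, 41]
36 → replaces 41 → [5, 22, 25, 28, 33, 34, 36]
Seven tails, so the longest strictly increasing subsequence has length 7 (e.g. 20, 24, 27, 33, 35, 38, 41).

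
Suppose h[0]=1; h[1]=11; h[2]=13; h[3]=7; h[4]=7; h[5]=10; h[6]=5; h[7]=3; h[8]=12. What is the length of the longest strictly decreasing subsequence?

Let dp[i] be the longest strictly decreasing subsequence ending at i:
i:      0  1  2  3  4  5  6  7  8
h[i]:   1 11 13  7  7 10  5  3 12
dp:     1  1  1  2  2  2  3  4  2
Maximum is 4.

4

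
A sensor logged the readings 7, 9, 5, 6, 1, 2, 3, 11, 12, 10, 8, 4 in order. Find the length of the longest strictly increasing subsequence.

5

Track the smallest tail for each achievable length (strict):
7 → extends → [7]
9 → extends → [7, 9]
5 → replaces 7 → [5, 9]
6 → replaces 9 → [5, 6]
1 → replaces 5 → [1, 6]
2 → replaces 6 → [1, 2]
3 → extends → [1, 2, 3]
11 → extends → [1, 2, 3, 11]
12 → extends → [1, 2, 3, 11, 12]
10 → replaces 11 → [1, 2, 3, 10, 12]
8 → replaces 10 → [1, 2, 3, 8, 12]
4 → replaces 8 → [1, 2, 3, 4, 12]
Five tails, so the longest strictly increasing subsequence has length 5 (e.g. 1, 2, 3, 11, 12).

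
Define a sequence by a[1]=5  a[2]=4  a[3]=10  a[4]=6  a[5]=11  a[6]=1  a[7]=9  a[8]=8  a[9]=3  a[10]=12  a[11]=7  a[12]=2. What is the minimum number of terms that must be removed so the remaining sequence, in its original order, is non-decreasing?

Fewest deletions = n − (longest non-decreasing subsequence).
i:      1  2  3  4  5  6  7  8  9 10 11 12
a[i]:   5  4 10  6 11  1  9  8  3 12  7  2
dp:     1  1  2  2  3  1  3  3  2  4  3  2
max dp = 4, so deletions = 12 − 4 = 8.

8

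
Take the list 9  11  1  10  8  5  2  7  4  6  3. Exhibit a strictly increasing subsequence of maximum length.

Patience tails give the LIS length; then backtrack through the dp parents:
9 → extends → [9]
11 → extends → [9, 11]
1 → replaces 9 → [1, 11]
10 → replaces 11 → [1, 10]
8 → replaces 10 → [1, 8]
5 → replaces 8 → [1, 5]
2 → replaces 5 → [1, 2]
7 → extends → [1, 2, 7]
4 → replaces 7 → [1, 2, 4]
6 → extends → [1, 2, 4, 6]
3 → replaces 4 → [1, 2, 3, 6]
Length 4; one witness is 1, 2, 4, 6.

1, 2, 4, 6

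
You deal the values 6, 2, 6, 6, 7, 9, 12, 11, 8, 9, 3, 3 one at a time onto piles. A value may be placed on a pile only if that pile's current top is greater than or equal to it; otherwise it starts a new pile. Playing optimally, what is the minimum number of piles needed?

Place each on the leftmost legal pile:
6 → new pile 1 (tops now [6])
2 → pile 1 (tops now [2])
6 → new pile 2 (tops now [2, 6])
6 → pile 2 (tops now [2, 6])
7 → new pile 3 (tops now [2, 6, 7])
9 → new pile 4 (tops now [2, 6, 7, 9])
12 → new pile 5 (tops now [2, 6, 7, 9, 12])
11 → pile 5 (tops now [2, 6, 7, 9, 11])
8 → pile 4 (tops now [2, 6, 7, 8, 11])
9 → pile 5 (tops now [2, 6, 7, 8, 9])
3 → pile 2 (tops now [2, 3, 7, 8, 9])
3 → pile 2 (tops now [2, 3, 7, 8, 9])
Five piles.

5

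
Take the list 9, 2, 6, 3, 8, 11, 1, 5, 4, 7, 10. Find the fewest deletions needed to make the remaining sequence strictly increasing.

6

Fewest deletions = n − (longest strictly increasing subsequence).
Patience tails:
9 → extends → [9]
2 → replaces 9 → [2]
6 → extends → [2, 6]
3 → replaces 6 → [2, 3]
8 → extends → [2, 3, 8]
11 → extends → [2, 3, 8, 11]
1 → replaces 2 → [1, 3, 8, 11]
5 → replaces 8 → [1, 3, 5, 11]
4 → replaces 5 → [1, 3, 4, 11]
7 → replaces 11 → [1, 3, 4, 7]
10 → extends → [1, 3, 4, 7, 10]
Longest strictly increasing subsequence has length 5, so deletions = 11 − 5 = 6.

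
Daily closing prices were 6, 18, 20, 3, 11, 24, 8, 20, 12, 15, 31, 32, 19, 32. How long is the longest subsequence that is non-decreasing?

7

Let dp[i] be the length of the longest such subsequence ending at index i:
i:      1  2  3  4  5  6  7  8  9 10 11 12 13 14
a[i]:   6 18 20  3 11 24  8 20 12 15 31 32 19 32
dp:     1  2  3  1  2  4  2  4  3  4  5  6  5  7
Maximum dp value is 7.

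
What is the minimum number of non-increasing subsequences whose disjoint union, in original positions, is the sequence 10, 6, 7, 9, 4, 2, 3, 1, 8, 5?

Place each on the leftmost legal pile:
10 → new pile 1 (tops now [10])
6 → pile 1 (tops now [6])
7 → new pile 2 (tops now [6, 7])
9 → new pile 3 (tops now [6, 7, 9])
4 → pile 1 (tops now [4, 7, 9])
2 → pile 1 (tops now [2, 7, 9])
3 → pile 2 (tops now [2, 3, 9])
1 → pile 1 (tops now [1, 3, 9])
8 → pile 3 (tops now [1, 3, 8])
5 → pile 3 (tops now [1, 3, 5])
Three piles.

3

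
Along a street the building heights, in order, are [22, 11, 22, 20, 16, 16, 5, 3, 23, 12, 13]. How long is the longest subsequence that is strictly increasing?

Let dp[i] be the length of the longest such subsequence ending at index i:
i:      1  2  3  4  5  6  7  8  9 10 11
a[i]:  22 11 22 20 16 16  5  3 23 12 13
dp:     1  1  2  2  2  2  1  1  3  2  3
Maximum dp value is 3.

3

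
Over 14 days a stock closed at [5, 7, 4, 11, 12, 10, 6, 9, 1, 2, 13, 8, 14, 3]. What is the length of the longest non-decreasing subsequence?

6

Track the smallest tail for each achievable length (allowing ties):
5 → extends → [5]
7 → extends → [5, 7]
4 → replaces 5 → [4, 7]
11 → extends → [4, 7, 11]
12 → extends → [4, 7, 11, 12]
10 → replaces 11 → [4, 7, 10, 12]
6 → replaces 7 → [4, 6, 10, 12]
9 → replaces 10 → [4, 6, 9, 12]
1 → replaces 4 → [1, 6, 9, 12]
2 → replaces 6 → [1, 2, 9, 12]
13 → extends → [1, 2, 9, 12, 13]
8 → replaces 9 → [1, 2, 8, 12, 13]
14 → extends → [1, 2, 8, 12, 13, 14]
3 → replaces 8 → [1, 2, 3, 12, 13, 14]
Six tails, so the longest non-decreasing subsequence has length 6 (e.g. 5, 7, 11, 12, 13, 14).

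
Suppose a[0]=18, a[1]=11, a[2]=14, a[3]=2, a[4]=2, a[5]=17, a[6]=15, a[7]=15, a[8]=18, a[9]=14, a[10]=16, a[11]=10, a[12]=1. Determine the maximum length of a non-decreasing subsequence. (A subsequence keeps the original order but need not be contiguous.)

5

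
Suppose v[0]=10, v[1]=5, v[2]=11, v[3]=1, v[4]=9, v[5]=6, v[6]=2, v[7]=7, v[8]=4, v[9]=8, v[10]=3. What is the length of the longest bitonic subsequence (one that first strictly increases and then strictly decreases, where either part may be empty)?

6

inc[i] = longest strictly increasing subsequence ending at i; dec[i] = longest strictly decreasing subsequence starting at i:
i:      0  1  2  3  4  5  6  7  8  9 10
v[i]:  10  5 11  1  9  6  2  7  4  8  3
inc:    1  1  2  1  2  2  2  3  3  4  3
dec:    5  3  5  1  4  3  1  3  2  2  1
Best peak at i=2 (value 11): inc=2, dec=5, length 2+5−1 = 6.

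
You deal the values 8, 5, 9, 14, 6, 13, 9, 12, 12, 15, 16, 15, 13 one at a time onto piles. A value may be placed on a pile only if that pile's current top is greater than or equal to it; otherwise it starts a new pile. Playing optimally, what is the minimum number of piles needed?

The minimum number of non-increasing subsequences covering a sequence equals the length of its longest strictly increasing subsequence.
LIS length is 6 (e.g. 5, 6, 9, 12, 15, 16), so 6 piles are needed.

6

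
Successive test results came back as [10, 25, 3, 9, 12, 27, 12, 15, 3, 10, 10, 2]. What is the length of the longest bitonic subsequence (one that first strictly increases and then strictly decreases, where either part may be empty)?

inc[i] = longest strictly increasing subsequence ending at i; dec[i] = longest strictly decreasing subsequence starting at i:
i:      1  2  3  4  5  6  7  8  9 10 11 12
a[i]:  10 25  3  9 12 27 12 15  3 10 10  2
inc:    1  2  1  2  3  4  3  4  1  3  3  1
dec:    4  4  2  3  3  4  3  3  2  2  2  1
Best peak at i=6 (value 27): inc=4, dec=4, length 4+4−1 = 7.

7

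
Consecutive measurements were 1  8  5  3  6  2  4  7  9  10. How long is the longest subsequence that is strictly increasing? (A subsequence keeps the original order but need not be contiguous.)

6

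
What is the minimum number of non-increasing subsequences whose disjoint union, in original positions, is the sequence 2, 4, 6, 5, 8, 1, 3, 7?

4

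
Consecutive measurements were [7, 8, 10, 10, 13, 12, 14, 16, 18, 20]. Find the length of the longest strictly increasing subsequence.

8

Track the smallest tail for each achievable length (strict):
7 → extends → [7]
8 → extends → [7, 8]
10 → extends → [7, 8, 10]
10 → already a tail → [7, 8, 10]
13 → extends → [7, 8, 10, 13]
12 → replaces 13 → [7, 8, 10, 12]
14 → extends → [7, 8, 10, 12, 14]
16 → extends → [7, 8, 10, 12, 14, 16]
18 → extends → [7, 8, 10, 12, 14, 16, 18]
20 → extends → [7, 8, 10, 12, 14, 16, 18, 20]
Eight tails, so the longest strictly increasing subsequence has length 8 (e.g. 7, 8, 10, 13, 14, 16, 18, 20).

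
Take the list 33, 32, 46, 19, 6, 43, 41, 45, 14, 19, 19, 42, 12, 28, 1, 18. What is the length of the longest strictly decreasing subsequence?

Let dp[i] be the longest strictly decreasing subsequence ending at i:
i:      1  2  3  4  5  6  7  8  9 10 11 12 13 14 15 16
a[i]:  33 32 46 19  6 43 41 45 14 19 19 42 12 28  1 18
dp:     1  2  1  3  4  2  3  2  4  4  4  3  5  4  6  5
Maximum is 6.

6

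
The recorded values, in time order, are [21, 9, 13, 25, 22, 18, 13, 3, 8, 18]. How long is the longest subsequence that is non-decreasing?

4

Track the smallest tail for each achievable length (allowing ties):
21 → extends → [21]
9 → replaces 21 → [9]
13 → extends → [9, 13]
25 → extends → [9, 13, 25]
22 → replaces 25 → [9, 13, 22]
18 → replaces 22 → [9, 13, 18]
13 → replaces 18 → [9, 13, 13]
3 → replaces 9 → [3, 13, 13]
8 → replaces 13 → [3, 8, 13]
18 → extends → [3, 8, 13, 18]
Four tails, so the longest non-decreasing subsequence has length 4 (e.g. 9, 13, 18, 18).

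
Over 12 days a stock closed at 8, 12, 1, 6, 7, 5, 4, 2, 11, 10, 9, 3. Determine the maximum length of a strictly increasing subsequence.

4

Track the smallest tail for each achievable length (strict):
8 → extends → [8]
12 → extends → [8, 12]
1 → replaces 8 → [1, 12]
6 → replaces 12 → [1, 6]
7 → extends → [1, 6, 7]
5 → replaces 6 → [1, 5, 7]
4 → replaces 5 → [1, 4, 7]
2 → replaces 4 → [1, 2, 7]
11 → extends → [1, 2, 7, 11]
10 → replaces 11 → [1, 2, 7, 10]
9 → replaces 10 → [1, 2, 7, 9]
3 → replaces 7 → [1, 2, 3, 9]
Four tails, so the longest strictly increasing subsequence has length 4 (e.g. 1, 6, 7, 11).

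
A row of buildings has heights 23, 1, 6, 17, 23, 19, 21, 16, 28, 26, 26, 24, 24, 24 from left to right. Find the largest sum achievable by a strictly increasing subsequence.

Let S[i] be the best sum of a strictly increasing subsequence ending at i:
i:      1  2  3  4  5  6  7  8  9 10 11 12 13 14
a[i]:  23  1  6 17 23 19 21 16 28 26 26 24 24 24
S:     23  1  7 24 47 43 64 23 92 90 90 88 88 88
Maximum is 92 (e.g. 1 + 6 + 17 + 19 + 21 + 28).

92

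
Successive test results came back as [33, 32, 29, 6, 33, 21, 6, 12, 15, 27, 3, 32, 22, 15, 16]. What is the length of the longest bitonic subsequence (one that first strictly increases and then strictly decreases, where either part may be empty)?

7

inc[i] = longest strictly increasing subsequence ending at i; dec[i] = longest strictly decreasing subsequence starting at i:
i:      1  2  3  4  5  6  7  8  9 10 11 12 13 14 15
a[i]:  33 32 29  6 33 21  6 12 15 27  3 32 22 15 16
inc:    1  1  1  1  2  2  1  2  3  4  1  5  4  3  4
dec:    6  5  4  2  4  3  2  2  2  3  1  3  2  1  1
Best peak at i=12 (value 32): inc=5, dec=3, length 5+3−1 = 7.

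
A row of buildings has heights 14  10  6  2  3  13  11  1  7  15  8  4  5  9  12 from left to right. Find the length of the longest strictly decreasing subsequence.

5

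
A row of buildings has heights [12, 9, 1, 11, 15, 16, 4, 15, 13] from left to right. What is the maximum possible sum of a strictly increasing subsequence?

Let S[i] be the best sum of a strictly increasing subsequence ending at i:
i:      1  2  3  4  5  6  7  8  9
a[i]:  12  9  1 11 15 16  4 15 13
S:     12  9  1 20 35 51  5 35 33
Maximum is 51 (e.g. 9 + 11 + 15 + 16).

51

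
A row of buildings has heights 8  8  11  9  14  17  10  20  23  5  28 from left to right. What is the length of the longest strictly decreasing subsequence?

3

Negate each value so 'decreasing' becomes 'increasing', then run patience tails on the negated sequence:
-8 → extends → [-8]
-8 → already a tail → [-8]
-11 → replaces -8 → [-11]
-9 → extends → [-11, -9]
-14 → replaces -11 → [-14, -9]
-17 → replaces -14 → [-17, -9]
-10 → replaces -9 → [-17, -10]
-20 → replaces -17 → [-20, -10]
-23 → replaces -20 → [-23, -10]
-5 → extends → [-23, -10, -5]
-28 → replaces -23 → [-28, -10, -5]
Three tails, so the longest strictly decreasing subsequence of the original has length 3.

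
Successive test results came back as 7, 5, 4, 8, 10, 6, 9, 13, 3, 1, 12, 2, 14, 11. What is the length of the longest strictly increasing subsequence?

5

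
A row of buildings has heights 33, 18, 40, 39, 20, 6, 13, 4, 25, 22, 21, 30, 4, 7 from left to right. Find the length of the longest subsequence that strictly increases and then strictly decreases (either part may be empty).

7

inc[i] = longest strictly increasing subsequence ending at i; dec[i] = longest strictly decreasing subsequence starting at i:
i:      1  2  3  4  5  6  7  8  9 10 11 12 13 14
a[i]:  33 18 40 39 20  6 13  4 25 22 21 30  4  7
inc:    1  1  2  2  2  1  2  1  3  3  3  4  1  2
dec:    5  3  6  5  3  2  2  1  4  3  2  2  1  1
Best peak at i=3 (value 40): inc=2, dec=6, length 2+6−1 = 7.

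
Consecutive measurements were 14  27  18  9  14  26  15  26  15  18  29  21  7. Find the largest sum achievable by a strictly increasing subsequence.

Let S[i] be the best sum of a strictly increasing subsequence ending at i:
i:      1  2  3  4  5  6  7  8  9 10 11 12 13
a[i]:  14 27 18  9 14 26 15 26 15 18 29 21  7
S:     14 41 32  9 23 58 38 64 38 56 93 77  7
Maximum is 93 (e.g. 9 + 14 + 15 + 26 + 29).

93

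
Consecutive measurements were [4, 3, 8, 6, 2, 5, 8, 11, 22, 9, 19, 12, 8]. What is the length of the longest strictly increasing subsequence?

5

Let dp[i] be the length of the longest such subsequence ending at index i:
i:      1  2  3  4  5  6  7  8  9 10 11 12 13
a[i]:   4  3  8  6  2  5  8 11 22  9 19 12  8
dp:     1  1  2  2  1  2  3  4  5  4  5  5  3
Maximum dp value is 5.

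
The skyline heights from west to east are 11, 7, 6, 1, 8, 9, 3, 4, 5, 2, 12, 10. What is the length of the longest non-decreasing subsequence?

5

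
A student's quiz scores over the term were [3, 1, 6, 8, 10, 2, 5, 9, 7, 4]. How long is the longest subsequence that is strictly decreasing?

Negate each value so 'decreasing' becomes 'increasing', then run patience tails on the negated sequence:
-3 → extends → [-3]
-1 → extends → [-3, -1]
-6 → replaces -3 → [-6, -1]
-8 → replaces -6 → [-8, -1]
-10 → replaces -8 → [-10, -1]
-2 → replaces -1 → [-10, -2]
-5 → replaces -2 → [-10, -5]
-9 → replaces -5 → [-10, -9]
-7 → extends → [-10, -9, -7]
-4 → extends → [-10, -9, -7, -4]
Four tails, so the longest strictly decreasing subsequence of the original has length 4.

4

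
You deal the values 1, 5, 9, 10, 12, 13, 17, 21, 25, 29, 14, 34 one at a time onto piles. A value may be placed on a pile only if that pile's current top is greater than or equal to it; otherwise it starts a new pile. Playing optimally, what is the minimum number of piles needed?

The minimum number of non-increasing subsequences covering a sequence equals the length of its longest strictly increasing subsequence.
LIS length is 11 (e.g. 1, 5, 9, 10, 12, 13, 17, 21, 25, 29, 34), so 11 piles are needed.

11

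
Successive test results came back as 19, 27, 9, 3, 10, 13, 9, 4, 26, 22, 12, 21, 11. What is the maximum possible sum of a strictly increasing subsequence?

Let S[i] be the best sum of a strictly increasing subsequence ending at i:
i:      1  2  3  4  5  6  7  8  9 10 11 12 13
a[i]:  19 27  9  3 10 13  9  4 26 22 12 21 11
S:     19 46  9  3 19 32 12  7 58 54 31 53 30
Maximum is 58 (e.g. 9 + 10 + 13 + 26).

58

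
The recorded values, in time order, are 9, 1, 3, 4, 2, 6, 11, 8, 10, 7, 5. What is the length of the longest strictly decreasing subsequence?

4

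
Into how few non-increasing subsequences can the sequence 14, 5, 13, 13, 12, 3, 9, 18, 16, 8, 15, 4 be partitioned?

Place each on the leftmost legal pile:
14 → new pile 1 (tops now [14])
5 → pile 1 (tops now [5])
13 → new pile 2 (tops now [5, 13])
13 → pile 2 (tops now [5, 13])
12 → pile 2 (tops now [5, 12])
3 → pile 1 (tops now [3, 12])
9 → pile 2 (tops now [3, 9])
18 → new pile 3 (tops now [3, 9, 18])
16 → pile 3 (tops now [3, 9, 16])
8 → pile 2 (tops now [3, 8, 16])
15 → pile 3 (tops now [3, 8, 15])
4 → pile 2 (tops now [3, 4, 15])
Three piles.

3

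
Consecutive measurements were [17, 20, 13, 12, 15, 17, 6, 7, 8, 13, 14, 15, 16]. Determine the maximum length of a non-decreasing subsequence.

7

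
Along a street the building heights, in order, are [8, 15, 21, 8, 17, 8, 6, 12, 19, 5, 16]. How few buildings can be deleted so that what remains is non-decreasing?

Fewest deletions = n − (longest non-decreasing subsequence).
Patience tails:
8 → extends → [8]
15 → extends → [8, 15]
21 → extends → [8, 15, 21]
8 → replaces 15 → [8, 8, 21]
17 → replaces 21 → [8, 8, 17]
8 → replaces 17 → [8, 8, 8]
6 → replaces 8 → [6, 8, 8]
12 → extends → [6, 8, 8, 12]
19 → extends → [6, 8, 8, 12, 19]
5 → replaces 6 → [5, 8, 8, 12, 19]
16 → replaces 19 → [5, 8, 8, 12, 16]
Longest non-decreasing subsequence has length 5, so deletions = 11 − 5 = 6.

6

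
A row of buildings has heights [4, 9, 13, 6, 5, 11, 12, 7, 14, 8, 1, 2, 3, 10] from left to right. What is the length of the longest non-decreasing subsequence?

5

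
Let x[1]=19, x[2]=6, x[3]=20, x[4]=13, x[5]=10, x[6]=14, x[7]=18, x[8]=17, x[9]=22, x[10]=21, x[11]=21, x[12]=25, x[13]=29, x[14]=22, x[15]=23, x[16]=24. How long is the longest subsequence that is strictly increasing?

8

Track the smallest tail for each achievable length (strict):
19 → extends → [19]
6 → replaces 19 → [6]
20 → extends → [6, 20]
13 → replaces 20 → [6, 13]
10 → replaces 13 → [6, 10]
14 → extends → [6, 10, 14]
18 → extends → [6, 10, 14, 18]
17 → replaces 18 → [6, 10, 14, 17]
22 → extends → [6, 10, 14, 17, 22]
21 → replaces 22 → [6, 10, 14, 17, 21]
21 → already a tail → [6, 10, 14, 17, 21]
25 → extends → [6, 10, 14, 17, 21, 25]
29 → extends → [6, 10, 14, 17, 21, 25, 29]
22 → replaces 25 → [6, 10, 14, 17, 21, 22, 29]
23 → replaces 29 → [6, 10, 14, 17, 21, 22, 23]
24 → extends → [6, 10, 14, 17, 21, 22, 23, 24]
Eight tails, so the longest strictly increasing subsequence has length 8 (e.g. 6, 13, 14, 18, 21, 22, 23, 24).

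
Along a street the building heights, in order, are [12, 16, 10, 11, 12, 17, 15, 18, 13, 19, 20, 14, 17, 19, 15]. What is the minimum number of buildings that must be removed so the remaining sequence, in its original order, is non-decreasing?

Fewest deletions = n − (longest non-decreasing subsequence).
i:      1  2  3  4  5  6  7  8  9 10 11 12 13 14 15
a[i]:  12 16 10 11 12 17 15 18 13 19 20 14 17 19 15
dp:     1  2  1  2  3  4  4  5  4  6  7  5  6  7  6
max dp = 7, so deletions = 15 − 7 = 8.

8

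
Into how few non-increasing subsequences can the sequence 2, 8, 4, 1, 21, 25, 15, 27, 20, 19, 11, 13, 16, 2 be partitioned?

5

The minimum number of non-increasing subsequences covering a sequence equals the length of its longest strictly increasing subsequence.
LIS length is 5 (e.g. 2, 8, 21, 25, 27), so 5 piles are needed.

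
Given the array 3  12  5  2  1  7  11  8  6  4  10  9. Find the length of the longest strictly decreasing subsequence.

Let dp[i] be the longest strictly decreasing subsequence ending at i:
i:      1  2  3  4  5  6  7  8  9 10 11 12
a[i]:   3 12  5  2  1  7 11  8  6  4 10  9
dp:     1  1  2  3  4  2  2  3  4  5  3  4
Maximum is 5.

5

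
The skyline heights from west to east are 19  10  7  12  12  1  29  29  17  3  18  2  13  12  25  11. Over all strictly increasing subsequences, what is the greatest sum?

Let S[i] be the best sum of a strictly increasing subsequence ending at i:
i:      1  2  3  4  5  6  7  8  9 10 11 12 13 14 15 16
a[i]:  19 10  7 12 12  1 29 29 17  3 18  2 13 12 25 11
S:     19 10  7 22 22  1 51 51 39  4 57  3 35 22 82 21
Maximum is 82 (e.g. 10 + 12 + 17 + 18 + 25).

82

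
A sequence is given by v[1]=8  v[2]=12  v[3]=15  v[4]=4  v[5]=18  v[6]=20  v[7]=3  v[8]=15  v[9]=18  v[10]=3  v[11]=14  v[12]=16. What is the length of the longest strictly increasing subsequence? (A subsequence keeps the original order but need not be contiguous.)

5

Track the smallest tail for each achievable length (strict):
8 → extends → [8]
12 → extends → [8, 12]
15 → extends → [8, 12, 15]
4 → replaces 8 → [4, 12, 15]
18 → extends → [4, 12, 15, 18]
20 → extends → [4, 12, 15, 18, 20]
3 → replaces 4 → [3, 12, 15, 18, 20]
15 → already a tail → [3, 12, 15, 18, 20]
18 → already a tail → [3, 12, 15, 18, 20]
3 → already a tail → [3, 12, 15, 18, 20]
14 → replaces 15 → [3, 12, 14, 18, 20]
16 → replaces 18 → [3, 12, 14, 16, 20]
Five tails, so the longest strictly increasing subsequence has length 5 (e.g. 8, 12, 15, 18, 20).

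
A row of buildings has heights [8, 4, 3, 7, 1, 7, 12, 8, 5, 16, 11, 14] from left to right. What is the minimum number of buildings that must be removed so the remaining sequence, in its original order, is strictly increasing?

Fewest deletions = n − (longest strictly increasing subsequence).
i:      1  2  3  4  5  6  7  8  9 10 11 12
a[i]:   8  4  3  7  1  7 12  8  5 16 11 14
dp:     1  1  1  2  1  2  3  3  2  4  4  5
max dp = 5, so deletions = 12 − 5 = 7.

7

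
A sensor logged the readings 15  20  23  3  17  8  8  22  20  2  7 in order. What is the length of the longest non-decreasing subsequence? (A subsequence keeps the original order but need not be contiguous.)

4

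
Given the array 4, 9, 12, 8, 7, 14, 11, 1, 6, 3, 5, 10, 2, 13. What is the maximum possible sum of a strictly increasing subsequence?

39

Let S[i] be the best sum of a strictly increasing subsequence ending at i:
i:      1  2  3  4  5  6  7  8  9 10 11 12 13 14
a[i]:   4  9 12  8  7 14 11  1  6  3  5 10  2 13
S:      4 13 25 12 11 39 24  1 10  4  9 23  3 38
Maximum is 39 (e.g. 4 + 9 + 12 + 14).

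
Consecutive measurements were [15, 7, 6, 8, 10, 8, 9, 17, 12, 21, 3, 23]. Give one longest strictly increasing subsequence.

Patience tails give the LIS length; then backtrack through the dp parents:
15 → extends → [15]
7 → replaces 15 → [7]
6 → replaces 7 → [6]
8 → extends → [6, 8]
10 → extends → [6, 8, 10]
8 → already a tail → [6, 8, 10]
9 → replaces 10 → [6, 8, 9]
17 → extends → [6, 8, 9, 17]
12 → replaces 17 → [6, 8, 9, 12]
21 → extends → [6, 8, 9, 12, 21]
3 → replaces 6 → [3, 8, 9, 12, 21]
23 → extends → [3, 8, 9, 12, 21, 23]
Length 6; one witness is 7, 8, 10, 17, 21, 23.

7, 8, 10, 17, 21, 23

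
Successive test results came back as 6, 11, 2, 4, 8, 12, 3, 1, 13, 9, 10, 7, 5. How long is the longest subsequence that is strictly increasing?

5

Track the smallest tail for each achievable length (strict):
6 → extends → [6]
11 → extends → [6, 11]
2 → replaces 6 → [2, 11]
4 → replaces 11 → [2, 4]
8 → extends → [2, 4, 8]
12 → extends → [2, 4, 8, 12]
3 → replaces 4 → [2, 3, 8, 12]
1 → replaces 2 → [1, 3, 8, 12]
13 → extends → [1, 3, 8, 12, 13]
9 → replaces 12 → [1, 3, 8, 9, 13]
10 → replaces 13 → [1, 3, 8, 9, 10]
7 → replaces 8 → [1, 3, 7, 9, 10]
5 → replaces 7 → [1, 3, 5, 9, 10]
Five tails, so the longest strictly increasing subsequence has length 5 (e.g. 2, 4, 8, 12, 13).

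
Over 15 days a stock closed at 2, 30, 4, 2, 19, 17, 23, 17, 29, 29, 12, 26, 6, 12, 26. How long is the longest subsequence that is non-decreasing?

6

Track the smallest tail for each achievable length (allowing ties):
2 → extends → [2]
30 → extends → [2, 30]
4 → replaces 30 → [2, 4]
2 → replaces 4 → [2, 2]
19 → extends → [2, 2, 19]
17 → replaces 19 → [2, 2, 17]
23 → extends → [2, 2, 17, 23]
17 → replaces 23 → [2, 2, 17, 17]
29 → extends → [2, 2, 17, 17, 29]
29 → extends → [2, 2, 17, 17, 29, 29]
12 → replaces 17 → [2, 2, 12, 17, 29, 29]
26 → replaces 29 → [2, 2, 12, 17, 26, 29]
6 → replaces 12 → [2, 2, 6, 17, 26, 29]
12 → replaces 17 → [2, 2, 6, 12, 26, 29]
26 → replaces 29 → [2, 2, 6, 12, 26, 26]
Six tails, so the longest non-decreasing subsequence has length 6 (e.g. 2, 4, 19, 23, 29, 29).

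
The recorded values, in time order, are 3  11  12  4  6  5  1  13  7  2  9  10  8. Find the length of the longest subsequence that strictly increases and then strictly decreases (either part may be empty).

inc[i] = longest strictly increasing subsequence ending at i; dec[i] = longest strictly decreasing subsequence starting at i:
i:      1  2  3  4  5  6  7  8  9 10 11 12 13
a[i]:   3 11 12  4  6  5  1 13  7  2  9 10  8
inc:    1  2  3  2  3  3  1  4  4  2  5  6  5
dec:    2  4  4  2  3  2  1  3  2  1  2  2  1
Best peak at i=12 (value 10): inc=6, dec=2, length 6+2−1 = 7.

7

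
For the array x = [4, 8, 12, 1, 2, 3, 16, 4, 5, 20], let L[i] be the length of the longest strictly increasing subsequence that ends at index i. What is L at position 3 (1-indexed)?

dp[i] = 1 + max{dp[j] : j<i, x[j]<x[i]} (or 1 if no such j):
i:      1  2  3  4  5  6  7  8  9 10
x[i]:   4  8 12  1  2  3 16  4  5 20
dp:     1  2  3  1  2  3  4  4  5  6
At index 3 the value is 3.

3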